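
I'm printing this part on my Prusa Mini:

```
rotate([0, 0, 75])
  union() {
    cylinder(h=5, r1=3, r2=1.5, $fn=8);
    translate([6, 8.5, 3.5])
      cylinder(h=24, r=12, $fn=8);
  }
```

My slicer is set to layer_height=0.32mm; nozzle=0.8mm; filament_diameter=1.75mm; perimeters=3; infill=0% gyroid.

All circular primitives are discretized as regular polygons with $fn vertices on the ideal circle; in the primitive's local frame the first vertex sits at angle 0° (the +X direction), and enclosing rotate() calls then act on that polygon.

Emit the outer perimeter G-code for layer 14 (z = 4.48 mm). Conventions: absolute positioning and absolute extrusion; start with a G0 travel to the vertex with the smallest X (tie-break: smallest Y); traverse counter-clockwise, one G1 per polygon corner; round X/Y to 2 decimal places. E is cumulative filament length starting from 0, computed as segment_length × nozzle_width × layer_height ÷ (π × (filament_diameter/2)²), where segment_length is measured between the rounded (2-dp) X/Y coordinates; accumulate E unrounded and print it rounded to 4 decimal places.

At z = 4.48 mm: the cone contributes a regular 8-gon of circumradius 1.656 (interpolated between r1=3 and r2=1.5 at t=0.896); the r=12 cylinder at (6, 8.5) contributes a regular 8-gon of circumradius 12; Merging all regions: the regions partially overlap (shared area 6.65 mm²), so overlapping operands fuse into one piece — 1 connected region; (rotated 75° about Z; rotation is an isometry so areas/perimeters/island counts are preserved). The outline is a single polygon with 12 vertices. Extrusion per mm of travel: 0.8 × 0.32 / (π × 0.875²) = 0.106432. Accumulating E over each segment gives final E = 7.8728.

G0 X-18.25 Y11.10 Z4.48
G1 X-17.05 Y2.00 E0.9769
G1 X-9.76 Y-3.60 E1.9553
G1 X-0.66 Y-2.40 E2.9322
G1 X0.00 Y-1.54 E3.0476
G1 X0.83 Y-1.43 E3.1367
G1 X1.60 Y-0.43 E3.2711
G1 X1.49 Y0.40 E3.3602
G1 X4.93 Y4.89 E3.9622
G1 X3.73 Y14.00 E4.9402
G1 X-3.55 Y19.59 E5.9171
G1 X-12.66 Y18.39 E6.8950
G1 X-18.25 Y11.10 E7.8728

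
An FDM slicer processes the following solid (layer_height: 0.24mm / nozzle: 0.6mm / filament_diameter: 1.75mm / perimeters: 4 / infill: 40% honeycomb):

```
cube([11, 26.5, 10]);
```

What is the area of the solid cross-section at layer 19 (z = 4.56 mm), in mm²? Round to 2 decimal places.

At z = 4.56 mm: the cube (footprint 11×26.5) is included at this height (area 291.50 mm²). Overall, the cross-section is a single solid region. Net area = 291.50 mm².

291.50 mm²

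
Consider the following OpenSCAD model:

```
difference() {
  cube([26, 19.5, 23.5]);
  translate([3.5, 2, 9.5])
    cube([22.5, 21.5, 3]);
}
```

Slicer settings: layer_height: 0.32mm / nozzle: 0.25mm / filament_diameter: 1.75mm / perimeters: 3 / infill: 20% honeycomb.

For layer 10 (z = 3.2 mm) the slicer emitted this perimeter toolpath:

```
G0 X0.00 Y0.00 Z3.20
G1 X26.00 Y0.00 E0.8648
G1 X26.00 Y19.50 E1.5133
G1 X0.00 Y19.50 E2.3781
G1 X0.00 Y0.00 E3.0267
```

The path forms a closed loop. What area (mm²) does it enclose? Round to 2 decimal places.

Apply the shoelace formula to the sequence of (X, Y) vertices; enclosed area = 507.00 mm².

507.00 mm²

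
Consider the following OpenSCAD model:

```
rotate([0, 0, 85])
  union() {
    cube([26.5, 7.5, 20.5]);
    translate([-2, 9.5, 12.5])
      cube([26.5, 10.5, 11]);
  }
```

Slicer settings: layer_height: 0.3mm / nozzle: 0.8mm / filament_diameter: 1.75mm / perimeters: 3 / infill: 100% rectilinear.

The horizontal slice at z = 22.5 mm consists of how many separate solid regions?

At z = 22.5 mm: the cube is not intersected at this z (z outside [0, 20.5]); the cube at (-2, 9.5) is present — its section is the full 26.5×10.5 rectangle; Combining (union): only the 26.5×10.5 cube at (-2, 9.5) is present, so the union is just that shape — 1 connected region; (whole slice rotated 85° about Z — lengths, areas and connectivity unchanged). The result has 1 disconnected region.

1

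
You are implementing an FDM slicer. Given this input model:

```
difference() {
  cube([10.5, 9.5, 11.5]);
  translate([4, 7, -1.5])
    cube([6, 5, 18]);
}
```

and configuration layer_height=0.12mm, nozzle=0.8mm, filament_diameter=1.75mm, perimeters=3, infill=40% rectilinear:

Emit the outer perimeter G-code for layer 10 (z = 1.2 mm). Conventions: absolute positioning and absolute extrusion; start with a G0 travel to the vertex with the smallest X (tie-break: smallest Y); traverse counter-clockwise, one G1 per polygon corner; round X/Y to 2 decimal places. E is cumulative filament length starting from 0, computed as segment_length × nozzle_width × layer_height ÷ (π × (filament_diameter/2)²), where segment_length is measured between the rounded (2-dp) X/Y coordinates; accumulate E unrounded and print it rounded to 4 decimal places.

G0 X0.00 Y0.00 Z1.20
G1 X10.50 Y0.00 E0.4191
G1 X10.50 Y9.50 E0.7982
G1 X10.00 Y9.50 E0.8182
G1 X10.00 Y7.00 E0.9180
G1 X4.00 Y7.00 E1.1575
G1 X4.00 Y9.50 E1.2572
G1 X0.00 Y9.50 E1.4169
G1 X0.00 Y0.00 E1.7960

At z = 1.2 mm: the cube is present — its section is the full 10.5×9.5 rectangle; the cube at (4, 7) (footprint 6×5) is included at this height; After the difference (first − rest): starting from the 10.5×9.5 cube, the 6×5 cube at (4, 7) partially overlaps it — only the 15.00 mm² overlap (of its 30.00 mm²) is removed, clipping the outline — 1 connected region. The outline is a single polygon with 8 vertices. Extrusion per mm of travel: 0.8 × 0.12 / (π × 0.875²) = 0.039912. Accumulating E over each segment gives final E = 1.7960.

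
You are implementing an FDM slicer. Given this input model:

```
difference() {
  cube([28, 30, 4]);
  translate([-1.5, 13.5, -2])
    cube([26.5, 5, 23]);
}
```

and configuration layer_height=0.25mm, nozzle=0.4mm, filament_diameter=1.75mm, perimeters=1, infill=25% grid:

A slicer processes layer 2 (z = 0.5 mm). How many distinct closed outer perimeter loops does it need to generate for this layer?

At z = 0.5 mm: the cube (footprint 28×30) is included at this height; the cube at (-1.5, 13.5) (footprint 26.5×5) is included at this height; Taking the first minus the rest: starting from the 28×30 cube, the 26.5×5 cube at (-1.5, 13.5) partially overlaps it — only the 125.00 mm² overlap (of its 132.50 mm²) is removed, clipping the outline — 1 connected region. The result has 1 disconnected region.

1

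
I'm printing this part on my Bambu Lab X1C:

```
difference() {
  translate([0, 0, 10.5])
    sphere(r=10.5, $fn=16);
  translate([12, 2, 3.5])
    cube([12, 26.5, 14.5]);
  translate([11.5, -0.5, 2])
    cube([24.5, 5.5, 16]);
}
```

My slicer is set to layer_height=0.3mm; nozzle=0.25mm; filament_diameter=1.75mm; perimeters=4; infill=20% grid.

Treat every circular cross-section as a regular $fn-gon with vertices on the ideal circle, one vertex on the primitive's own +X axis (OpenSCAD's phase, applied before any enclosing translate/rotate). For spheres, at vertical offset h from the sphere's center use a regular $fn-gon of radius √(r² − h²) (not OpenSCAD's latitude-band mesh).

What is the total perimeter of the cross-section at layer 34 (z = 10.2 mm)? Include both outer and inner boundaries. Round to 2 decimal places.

65.52 mm

At z = 10.2 mm: the r=10.5 sphere contributes a regular 16-gon of circumradius √(10.5²−0.3²) = 10.496 (perimeter = 2·16·10.496·sin(180°/16) = 65.52 mm); the cube at (12, 2) (footprint 12×26.5) is included at this height (perimeter 77.00 mm); the cube at (11.5, -0.5) is present — its section is the full 24.5×5.5 rectangle (perimeter 60.00 mm); After the difference (first − rest): starting from the r=10.5 sphere, the 12×26.5 cube at (12, 2) misses the remaining region (no effect); the 24.5×5.5 cube at (11.5, -0.5) misses the remaining region (no effect) — boundary = 65.52 mm. Overall, the cross-section is a single solid region. Total boundary length (outer) = 65.52 mm.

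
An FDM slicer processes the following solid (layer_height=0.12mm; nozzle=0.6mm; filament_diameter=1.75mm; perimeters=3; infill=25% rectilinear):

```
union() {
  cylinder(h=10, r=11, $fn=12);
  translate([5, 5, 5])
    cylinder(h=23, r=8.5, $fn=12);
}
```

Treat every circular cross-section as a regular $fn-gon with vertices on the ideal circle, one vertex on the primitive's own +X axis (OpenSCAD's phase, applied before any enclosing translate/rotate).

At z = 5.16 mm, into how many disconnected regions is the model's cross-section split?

At z = 5.16 mm: the cylinder: section is a regular 12-gon, circumradius r=11; the r=8.5 cylinder at (5, 5) gives a regular 12-gon of circumradius 8.5 (constant along its height); Combining (union): the regions partially overlap (shared area 149.91 mm²), so overlapping operands fuse into one piece — 1 connected region. The result has 1 disconnected region.

1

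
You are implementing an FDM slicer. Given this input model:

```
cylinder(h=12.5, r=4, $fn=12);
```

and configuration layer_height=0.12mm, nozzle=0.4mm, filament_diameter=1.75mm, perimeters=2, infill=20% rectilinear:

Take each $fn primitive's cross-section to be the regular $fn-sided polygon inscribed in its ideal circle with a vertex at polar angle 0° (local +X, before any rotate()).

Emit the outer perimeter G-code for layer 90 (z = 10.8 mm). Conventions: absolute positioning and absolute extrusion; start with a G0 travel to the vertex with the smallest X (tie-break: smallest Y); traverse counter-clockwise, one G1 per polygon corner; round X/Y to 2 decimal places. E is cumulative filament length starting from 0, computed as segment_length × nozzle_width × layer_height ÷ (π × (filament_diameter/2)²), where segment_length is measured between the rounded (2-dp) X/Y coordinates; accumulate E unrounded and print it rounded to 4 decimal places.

G0 X-4.00 Y0.00 Z10.80
G1 X-3.46 Y-2.00 E0.0413
G1 X-2.00 Y-3.46 E0.0825
G1 X0.00 Y-4.00 E0.1239
G1 X2.00 Y-3.46 E0.1652
G1 X3.46 Y-2.00 E0.2064
G1 X4.00 Y0.00 E0.2478
G1 X3.46 Y2.00 E0.2891
G1 X2.00 Y3.46 E0.3303
G1 X0.00 Y4.00 E0.3717
G1 X-2.00 Y3.46 E0.4130
G1 X-3.46 Y2.00 E0.4542
G1 X-4.00 Y0.00 E0.4955

At z = 10.8 mm: the cylinder: section is a regular 12-gon, circumradius r=4. The outline is a single polygon with 12 vertices. Extrusion per mm of travel: 0.4 × 0.12 / (π × 0.875²) = 0.019956. Accumulating E over each segment gives final E = 0.4955.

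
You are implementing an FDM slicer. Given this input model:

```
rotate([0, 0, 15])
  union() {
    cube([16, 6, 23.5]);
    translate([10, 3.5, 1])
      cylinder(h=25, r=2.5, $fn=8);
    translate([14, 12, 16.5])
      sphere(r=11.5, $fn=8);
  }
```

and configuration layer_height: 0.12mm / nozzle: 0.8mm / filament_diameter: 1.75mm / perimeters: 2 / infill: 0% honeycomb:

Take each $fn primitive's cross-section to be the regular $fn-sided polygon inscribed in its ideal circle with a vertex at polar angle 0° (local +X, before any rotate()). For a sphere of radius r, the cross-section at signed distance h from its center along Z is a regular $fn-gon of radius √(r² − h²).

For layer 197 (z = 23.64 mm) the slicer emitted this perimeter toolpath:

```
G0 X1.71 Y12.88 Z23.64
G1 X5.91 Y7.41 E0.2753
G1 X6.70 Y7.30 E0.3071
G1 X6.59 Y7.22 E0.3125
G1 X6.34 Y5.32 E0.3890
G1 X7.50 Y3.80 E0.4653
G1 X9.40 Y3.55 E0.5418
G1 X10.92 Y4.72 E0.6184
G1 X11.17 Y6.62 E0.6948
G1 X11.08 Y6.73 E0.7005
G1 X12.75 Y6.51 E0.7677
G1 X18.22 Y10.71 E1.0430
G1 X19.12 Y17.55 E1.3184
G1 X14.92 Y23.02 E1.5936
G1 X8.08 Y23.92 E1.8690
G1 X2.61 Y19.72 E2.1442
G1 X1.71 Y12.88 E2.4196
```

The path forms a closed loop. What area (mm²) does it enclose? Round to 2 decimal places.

243.46 mm²

Apply the shoelace formula to the sequence of (X, Y) vertices; enclosed area = 243.46 mm².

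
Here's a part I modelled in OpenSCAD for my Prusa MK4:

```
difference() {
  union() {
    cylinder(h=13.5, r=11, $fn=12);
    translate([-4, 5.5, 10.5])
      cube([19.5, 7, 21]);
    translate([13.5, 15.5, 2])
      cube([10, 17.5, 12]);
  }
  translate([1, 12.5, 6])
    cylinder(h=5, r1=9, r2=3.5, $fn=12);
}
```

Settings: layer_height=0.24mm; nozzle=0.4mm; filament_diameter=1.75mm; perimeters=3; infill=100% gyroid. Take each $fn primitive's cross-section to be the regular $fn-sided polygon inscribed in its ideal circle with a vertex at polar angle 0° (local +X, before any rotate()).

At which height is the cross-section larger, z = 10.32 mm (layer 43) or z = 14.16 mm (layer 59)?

Layer 43 (z = 10.32): the cylinder: section is a regular 12-gon, circumradius r=11 (area = (12/2)·11.000²·sin(360°/12) = 363.00 mm²); the cube at (-4, 5.5) is absent (z outside [10.5, 31.5]); the 10×17.5 cube at (13.5, 15.5) contributes its full rectangle (area 175.00 mm²); Merging all regions: the 2 present regions are separate (no shared area or edge), so areas and boundary lengths simply add and each stays a separate island — area = 538.00 mm²; the cone at (1, 12.5): at t=0.864 of its height the radius interpolates to r₁+(r₂−r₁)t = 4.248, giving a regular 12-gon of that circumradius (area = (12/2)·4.248²·sin(360°/12) = 54.14 mm²); After the difference (first − rest): starting from that combined region (538.00 mm²), the cone at (1, 12.5) partially overlaps it — only the 11.09 mm² overlap (of its 54.14 mm²) is removed, clipping the outline — area = 526.91 mm². So its area = 526.91 mm². Layer 59 (z = 14.16): the cylinder does not reach this height (z outside [0, 13.5]); the cube at (-4, 5.5) (footprint 19.5×7) is included at this height (area 136.50 mm²); the cube at (13.5, 15.5) is not intersected at this z (z outside [2, 14]); Merging all regions: only the 19.5×7 cube at (-4, 5.5) is present, so the union is just that shape — area = 136.50 mm²; the cone at (1, 12.5) is not intersected at this z (z outside [6, 11]); Taking the first minus the rest: none of the subtracted shapes is present at this height, so that combined region is unchanged — area = 136.50 mm². So its area = 136.50 mm². Layer 43 is larger (526.91 vs 136.50 mm²).

layer 43 (z = 10.32 mm)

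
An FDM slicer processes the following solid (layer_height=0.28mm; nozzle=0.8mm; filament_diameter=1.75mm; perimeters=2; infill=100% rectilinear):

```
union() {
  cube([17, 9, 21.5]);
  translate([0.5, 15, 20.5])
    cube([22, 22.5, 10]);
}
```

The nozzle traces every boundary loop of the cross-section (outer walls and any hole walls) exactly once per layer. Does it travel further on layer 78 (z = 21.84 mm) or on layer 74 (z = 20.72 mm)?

Layer 78 (z = 21.84): the cube is absent (z outside [0, 21.5]); the 22×22.5 cube at (0.5, 15) contributes its full rectangle (perimeter 89.00 mm); Taking the union: only the 22×22.5 cube at (0.5, 15) is present, so the union is just that shape — boundary = 89.00 mm. So its perimeter = 89.00 mm. Layer 74 (z = 20.72): the cube (footprint 17×9) is included at this height (perimeter 52.00 mm); the cube at (0.5, 15) (footprint 22×22.5) is included at this height (perimeter 89.00 mm); Merging all regions: the 2 present regions are separate (no shared area or edge), so areas and boundary lengths simply add and each stays a separate island — boundary = 141.00 mm. So its perimeter = 141.00 mm. Layer 74 is larger (141.00 vs 89.00 mm).

layer 74 (z = 20.72 mm)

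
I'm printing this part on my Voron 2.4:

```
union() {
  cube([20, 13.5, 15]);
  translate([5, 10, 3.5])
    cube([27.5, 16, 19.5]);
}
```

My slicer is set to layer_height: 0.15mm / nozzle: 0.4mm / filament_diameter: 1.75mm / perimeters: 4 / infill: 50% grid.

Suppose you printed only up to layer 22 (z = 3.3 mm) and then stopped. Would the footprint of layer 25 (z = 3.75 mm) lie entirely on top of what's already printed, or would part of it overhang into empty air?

Compare the two slices. At z = 3.3: the cube is present — its section is the full 20×13.5 rectangle (area 270.00 mm²); the cube at (5, 10) does not reach this height (z outside [3.5, 23]); Taking the union: only the 20×13.5 cube is present, so the union is just that shape — area = 270.00 mm². At z = 3.75: the 20×13.5 cube contributes its full rectangle (area 270.00 mm²); the cube at (5, 10) is present — its section is the full 27.5×16 rectangle (area 440.00 mm²); Combining (union): the regions partially overlap — summed areas 710.00 mm² minus the doubly-counted overlap 52.50 mm² gives 657.50 mm² — area = 657.50 mm². Checking containment: at z = 3.75 the cross-section extends beyond the z = 3.3 cross-section by about 387.50 mm².

part overhangs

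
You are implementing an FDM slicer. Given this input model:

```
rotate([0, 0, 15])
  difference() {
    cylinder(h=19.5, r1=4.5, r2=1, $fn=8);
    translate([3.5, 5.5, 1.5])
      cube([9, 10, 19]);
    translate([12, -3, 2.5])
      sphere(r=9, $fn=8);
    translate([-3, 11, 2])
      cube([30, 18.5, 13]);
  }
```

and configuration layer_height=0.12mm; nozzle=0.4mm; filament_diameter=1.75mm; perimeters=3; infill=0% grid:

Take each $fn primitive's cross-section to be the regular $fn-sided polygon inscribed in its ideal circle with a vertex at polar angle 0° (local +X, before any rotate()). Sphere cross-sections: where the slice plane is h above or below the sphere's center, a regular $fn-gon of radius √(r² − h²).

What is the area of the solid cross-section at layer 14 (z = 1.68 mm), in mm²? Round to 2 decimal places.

At z = 1.68 mm: the cone (r1=4.5→r2=1) has section circumradius 4.198 here — a regular 8-gon (area = (8/2)·4.198²·sin(360°/8) = 49.86 mm²); the 9×10 cube at (3.5, 5.5) contributes its full rectangle (area 90.00 mm²); the r=9 sphere at (12, -3) slices to a regular 8-gon of circumradius 8.963 (√(r²−h²) with h=0.82 from center) (area = (8/2)·8.963²·sin(360°/8) = 227.20 mm²); the cube at (-3, 11) is not intersected at this z (z outside [2, 15]); Taking the first minus the rest: starting from the cone (49.86 mm²), the 9×10 cube at (3.5, 5.5) misses the remaining region (no effect); the r=9 sphere at (12, -3) misses the remaining region (no effect) — area = 49.86 mm²; (rotated 15° about Z; rotation is an isometry so areas/perimeters/island counts are preserved). Overall, the cross-section is a single solid region. Net area = 49.86 mm².

49.86 mm²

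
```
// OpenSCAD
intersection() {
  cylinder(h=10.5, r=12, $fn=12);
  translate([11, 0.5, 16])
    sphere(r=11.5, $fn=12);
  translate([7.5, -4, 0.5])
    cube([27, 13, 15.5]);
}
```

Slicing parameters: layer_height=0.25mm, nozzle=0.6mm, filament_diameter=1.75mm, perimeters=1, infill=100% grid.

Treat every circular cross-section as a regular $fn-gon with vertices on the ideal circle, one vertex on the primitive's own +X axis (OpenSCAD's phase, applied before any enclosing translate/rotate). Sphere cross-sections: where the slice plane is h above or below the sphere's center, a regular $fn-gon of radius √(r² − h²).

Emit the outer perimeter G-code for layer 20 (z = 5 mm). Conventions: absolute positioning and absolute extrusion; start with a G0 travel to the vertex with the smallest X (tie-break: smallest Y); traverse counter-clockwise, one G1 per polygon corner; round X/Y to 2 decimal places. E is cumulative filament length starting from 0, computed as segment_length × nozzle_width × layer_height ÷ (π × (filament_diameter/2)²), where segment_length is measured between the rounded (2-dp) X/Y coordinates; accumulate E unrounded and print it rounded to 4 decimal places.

At z = 5 mm: the r=12 cylinder gives a regular 12-gon of circumradius 12 (constant along its height); the r=11.5 sphere at (11, 0.5) slices to a regular 12-gon of circumradius 3.354 (√(r²−h²) with h=11 from center); the cube at (7.5, -4) is present — its section is the full 27×13 rectangle; Keeping only the common overlap: the r=11.5 sphere at (11, 0.5) partially overlaps the r=12 cylinder; clipping to the common part keeps 20.49 mm²; the running intersection lies inside the 27×13 cube at (7.5, -4), so it is kept whole — 1 connected region. The outline is a single polygon with 9 vertices. Extrusion per mm of travel: 0.6 × 0.25 / (π × 0.875²) = 0.062363. Accumulating E over each segment gives final E = 1.0920.

G0 X7.65 Y0.50 Z5.00
G1 X8.10 Y-1.18 E0.1085
G1 X9.32 Y-2.40 E0.2161
G1 X11.00 Y-2.85 E0.3245
G1 X11.25 Y-2.79 E0.3406
G1 X12.00 Y0.00 E0.5207
G1 X10.97 Y3.85 E0.7693
G1 X9.32 Y3.40 E0.8759
G1 X8.10 Y2.18 E0.9835
G1 X7.65 Y0.50 E1.0920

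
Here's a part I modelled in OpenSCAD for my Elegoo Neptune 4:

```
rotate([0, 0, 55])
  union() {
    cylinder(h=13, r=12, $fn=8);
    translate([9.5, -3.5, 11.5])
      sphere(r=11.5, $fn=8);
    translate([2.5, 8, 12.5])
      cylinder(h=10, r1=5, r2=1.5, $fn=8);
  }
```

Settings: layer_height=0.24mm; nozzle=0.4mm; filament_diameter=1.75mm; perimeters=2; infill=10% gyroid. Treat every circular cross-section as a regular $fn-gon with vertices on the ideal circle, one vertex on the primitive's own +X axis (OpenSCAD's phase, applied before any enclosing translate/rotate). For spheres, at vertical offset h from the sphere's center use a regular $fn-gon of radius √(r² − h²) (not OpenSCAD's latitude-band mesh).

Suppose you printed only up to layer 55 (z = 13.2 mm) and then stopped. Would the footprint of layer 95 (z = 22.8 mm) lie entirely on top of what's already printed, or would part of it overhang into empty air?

entirely on top

Compare the two slices. At z = 13.2: the cylinder does not reach this height (z outside [0, 13]); the sphere at (9.5, -3.5): section is a regular 8-gon, circumradius = √(r²−h²) = √(11.5²−1.7²) = 11.374 (area = (8/2)·11.374²·sin(360°/8) = 365.89 mm²); the cone at (2.5, 8) contributes a regular 8-gon of circumradius 4.755 (interpolated between r1=5 and r2=1.5 at t=0.070) (area = (8/2)·4.755²·sin(360°/8) = 63.95 mm²); Merging all regions: the regions partially overlap — summed areas 429.84 mm² minus the doubly-counted overlap 8.05 mm² gives 421.79 mm² — area = 421.79 mm²; (rotated 55° about Z; rotation is an isometry so areas/perimeters/island counts are preserved). At z = 22.8: the cylinder does not reach this height (z outside [0, 13]); the r=11.5 sphere at (9.5, -3.5) slices to a regular 8-gon of circumradius 2.135 (√(r²−h²) with h=11.3 from center) (area = (8/2)·2.135²·sin(360°/8) = 12.90 mm²); the cone at (2.5, 8) is absent (z outside [12.5, 22.5]); Merging all regions: only the r=11.5 sphere at (9.5, -3.5) is present, so the union is just that shape — area = 12.90 mm²; (whole slice rotated 55° about Z — lengths, areas and connectivity unchanged). Checking containment: the cross-section at z = 22.8 is a subset of the cross-section at z = 13.2.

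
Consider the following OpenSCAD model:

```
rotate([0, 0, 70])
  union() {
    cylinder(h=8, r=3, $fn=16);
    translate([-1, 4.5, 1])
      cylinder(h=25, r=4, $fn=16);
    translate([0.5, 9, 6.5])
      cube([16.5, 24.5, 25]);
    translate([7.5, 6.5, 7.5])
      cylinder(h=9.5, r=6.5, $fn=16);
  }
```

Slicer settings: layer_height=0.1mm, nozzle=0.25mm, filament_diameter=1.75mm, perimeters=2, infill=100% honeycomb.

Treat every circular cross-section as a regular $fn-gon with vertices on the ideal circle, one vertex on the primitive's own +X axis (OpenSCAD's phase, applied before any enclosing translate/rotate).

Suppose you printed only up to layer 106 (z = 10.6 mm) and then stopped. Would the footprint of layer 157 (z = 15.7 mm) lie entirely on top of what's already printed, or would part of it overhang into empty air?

entirely on top

Compare the two slices. At z = 10.6: the cylinder does not reach this height (z outside [0, 8]); the cylinder at (-1, 4.5): section is a regular 16-gon, circumradius r=4 (area = (16/2)·4.000²·sin(360°/16) = 48.98 mm²); the cube at (0.5, 9) (footprint 16.5×24.5) is included at this height (area 404.25 mm²); the r=6.5 cylinder at (7.5, 6.5) contributes a regular 16-gon of circumradius 6.5 (area = (16/2)·6.500²·sin(360°/16) = 129.35 mm²); Merging all regions: the regions partially overlap — summed areas 582.58 mm² minus the doubly-counted overlap 39.37 mm² gives 543.21 mm² — area = 543.21 mm²; (whole slice rotated 70° about Z — lengths, areas and connectivity unchanged). At z = 15.7: the cylinder does not reach this height (z outside [0, 8]); the r=4 cylinder at (-1, 4.5) contributes a regular 16-gon of circumradius 4 (area = (16/2)·4.000²·sin(360°/16) = 48.98 mm²); the cube at (0.5, 9) is present — its section is the full 16.5×24.5 rectangle (area 404.25 mm²); the cylinder at (7.5, 6.5): section is a regular 16-gon, circumradius r=6.5 (area = (16/2)·6.500²·sin(360°/16) = 129.35 mm²); Merging all regions: the regions partially overlap — summed areas 582.58 mm² minus the doubly-counted overlap 39.37 mm² gives 543.21 mm² — area = 543.21 mm²; (rotated 70° about Z; rotation is an isometry so areas/perimeters/island counts are preserved). Checking containment: the cross-section at z = 15.7 is a subset of the cross-section at z = 10.6.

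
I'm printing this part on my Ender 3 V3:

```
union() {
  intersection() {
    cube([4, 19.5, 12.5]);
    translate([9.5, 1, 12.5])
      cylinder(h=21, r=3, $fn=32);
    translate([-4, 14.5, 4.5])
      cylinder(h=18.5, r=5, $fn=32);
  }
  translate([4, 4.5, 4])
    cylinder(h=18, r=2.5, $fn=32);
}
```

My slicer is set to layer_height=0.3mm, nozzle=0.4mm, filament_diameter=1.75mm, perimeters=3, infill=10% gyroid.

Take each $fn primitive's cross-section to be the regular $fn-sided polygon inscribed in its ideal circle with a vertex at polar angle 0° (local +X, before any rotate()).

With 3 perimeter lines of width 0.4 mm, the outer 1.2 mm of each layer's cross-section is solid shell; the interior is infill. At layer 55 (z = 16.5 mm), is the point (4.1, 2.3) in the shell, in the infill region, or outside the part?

At z = 16.5 mm: the cube does not reach this height (z outside [0, 12.5]); the r=3 cylinder at (9.5, 1) contributes a regular 32-gon of circumradius 3; the r=5 cylinder at (-4, 14.5) gives a regular 32-gon of circumradius 5 (constant along its height); After intersecting: at least one operand is absent at this height, so nothing remains; the r=2.5 cylinder at (4, 4.5) contributes a regular 32-gon of circumradius 2.5; Combining (union): only the r=2.5 cylinder at (4, 4.5) is present, so the union is just that shape — 1 connected region. Overall, the cross-section is a single solid region. The nearest boundary edge runs (4.00, 2.00)→(4.49, 2.05); distance from the point to it = 0.29 mm. The point is inside the cross-section, 0.29 mm from the nearest boundary — within the 1.2 mm shell band (3 × 0.4).

shell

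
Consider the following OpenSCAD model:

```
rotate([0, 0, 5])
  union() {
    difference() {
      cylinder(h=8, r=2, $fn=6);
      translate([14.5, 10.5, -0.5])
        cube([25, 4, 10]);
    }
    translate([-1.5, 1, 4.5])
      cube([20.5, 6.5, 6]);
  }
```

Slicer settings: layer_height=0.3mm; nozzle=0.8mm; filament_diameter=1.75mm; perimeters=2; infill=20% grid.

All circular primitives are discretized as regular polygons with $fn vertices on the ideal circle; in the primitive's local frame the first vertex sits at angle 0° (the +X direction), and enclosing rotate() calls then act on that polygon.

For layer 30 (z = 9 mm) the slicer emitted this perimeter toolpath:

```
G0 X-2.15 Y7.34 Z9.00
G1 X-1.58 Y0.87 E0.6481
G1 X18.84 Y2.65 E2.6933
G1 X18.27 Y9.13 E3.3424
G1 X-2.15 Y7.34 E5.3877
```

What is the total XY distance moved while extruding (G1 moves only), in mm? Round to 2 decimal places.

Sum the Euclidean lengths of each G1 segment: total = 54.00 mm.

54.00 mm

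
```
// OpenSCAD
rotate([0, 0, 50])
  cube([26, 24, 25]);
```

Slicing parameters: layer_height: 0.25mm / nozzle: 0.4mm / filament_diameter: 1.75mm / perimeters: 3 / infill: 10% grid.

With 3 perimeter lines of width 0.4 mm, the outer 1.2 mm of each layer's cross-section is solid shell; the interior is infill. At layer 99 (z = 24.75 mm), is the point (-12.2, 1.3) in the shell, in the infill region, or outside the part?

At z = 24.75 mm: the cube is present — its section is the full 26×24 rectangle; (rotated 50° about Z; rotation is an isometry so areas/perimeters/island counts are preserved). Overall, the cross-section is a single solid region. Undo the 50° rotation: the query point maps to (-6.846, 10.181) in the un-rotated model frame. The nearest boundary edge runs (0.00, 24.00)→(0.00, 0.00); distance from the point to it = 6.85 mm. The point is not inside any of the regions above, so it lies outside the cross-section (6.85 mm from the nearest boundary).

outside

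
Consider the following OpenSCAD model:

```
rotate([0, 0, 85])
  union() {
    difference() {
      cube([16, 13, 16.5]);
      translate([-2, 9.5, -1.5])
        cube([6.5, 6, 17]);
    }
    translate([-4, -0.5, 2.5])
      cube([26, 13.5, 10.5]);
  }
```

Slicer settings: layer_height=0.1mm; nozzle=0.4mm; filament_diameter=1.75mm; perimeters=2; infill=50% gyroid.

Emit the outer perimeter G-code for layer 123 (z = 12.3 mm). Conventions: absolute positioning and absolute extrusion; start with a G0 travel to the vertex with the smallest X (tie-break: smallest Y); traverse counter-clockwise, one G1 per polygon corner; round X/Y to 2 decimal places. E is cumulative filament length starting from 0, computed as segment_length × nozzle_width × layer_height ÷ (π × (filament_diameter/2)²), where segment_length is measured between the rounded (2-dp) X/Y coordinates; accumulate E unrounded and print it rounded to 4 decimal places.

G0 X-13.30 Y-2.85 Z12.30
G1 X0.15 Y-4.03 E0.2245
G1 X2.42 Y21.87 E0.6569
G1 X-11.03 Y23.05 E0.8814
G1 X-13.30 Y-2.85 E1.3138

At z = 12.3 mm: the 16×13 cube contributes its full rectangle; the 6.5×6 cube at (-2, 9.5) contributes its full rectangle; Subtracting the remaining from the first: starting from the 16×13 cube, the 6.5×6 cube at (-2, 9.5) partially overlaps it — only the 15.75 mm² overlap (of its 39.00 mm²) is removed, clipping the outline — 1 connected region; the 26×13.5 cube at (-4, -0.5) contributes its full rectangle; Combining (union): that combined region lies entirely inside the 26×13.5 cube at (-4, -0.5), so the union is just the 26×13.5 cube at (-4, -0.5) — 1 connected region; (rotated 85° about Z; rotation is an isometry so areas/perimeters/island counts are preserved). The outline is a single polygon with 4 vertices. Extrusion per mm of travel: 0.4 × 0.1 / (π × 0.875²) = 0.016630. Accumulating E over each segment gives final E = 1.3138.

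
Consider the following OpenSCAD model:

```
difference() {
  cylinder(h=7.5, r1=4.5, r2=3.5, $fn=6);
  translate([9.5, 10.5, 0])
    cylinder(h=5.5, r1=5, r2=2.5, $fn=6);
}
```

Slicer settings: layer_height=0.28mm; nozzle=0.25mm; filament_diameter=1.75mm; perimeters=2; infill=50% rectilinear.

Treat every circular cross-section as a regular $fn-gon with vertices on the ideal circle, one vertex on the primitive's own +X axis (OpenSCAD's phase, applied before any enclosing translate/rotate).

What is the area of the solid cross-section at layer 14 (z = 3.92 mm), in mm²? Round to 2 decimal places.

41.10 mm²

At z = 3.92 mm: the cone (r1=4.5→r2=3.5) has section circumradius 3.977 here — a regular 6-gon (area = (6/2)·3.977²·sin(360°/6) = 41.10 mm²); the cone at (9.5, 10.5) (r1=5→r2=2.5) has section circumradius 3.218 here — a regular 6-gon (area = (6/2)·3.218²·sin(360°/6) = 26.91 mm²); Subtracting the remaining from the first: starting from the cone (41.10 mm²), the cone at (9.5, 10.5) misses the remaining region (no effect) — area = 41.10 mm². Overall, the cross-section is a single solid region. Net area = 41.10 mm².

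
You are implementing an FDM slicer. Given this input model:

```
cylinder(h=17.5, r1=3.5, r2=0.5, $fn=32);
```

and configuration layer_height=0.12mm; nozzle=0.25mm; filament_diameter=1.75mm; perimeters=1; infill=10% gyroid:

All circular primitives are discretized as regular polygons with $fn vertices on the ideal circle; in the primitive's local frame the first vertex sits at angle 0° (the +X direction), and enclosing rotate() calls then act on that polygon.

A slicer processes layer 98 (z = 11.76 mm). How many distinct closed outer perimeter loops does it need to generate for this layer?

1

At z = 11.76 mm: the cone (r1=3.5→r2=0.5) has section circumradius 1.484 here — a regular 32-gon. The result has 1 disconnected region.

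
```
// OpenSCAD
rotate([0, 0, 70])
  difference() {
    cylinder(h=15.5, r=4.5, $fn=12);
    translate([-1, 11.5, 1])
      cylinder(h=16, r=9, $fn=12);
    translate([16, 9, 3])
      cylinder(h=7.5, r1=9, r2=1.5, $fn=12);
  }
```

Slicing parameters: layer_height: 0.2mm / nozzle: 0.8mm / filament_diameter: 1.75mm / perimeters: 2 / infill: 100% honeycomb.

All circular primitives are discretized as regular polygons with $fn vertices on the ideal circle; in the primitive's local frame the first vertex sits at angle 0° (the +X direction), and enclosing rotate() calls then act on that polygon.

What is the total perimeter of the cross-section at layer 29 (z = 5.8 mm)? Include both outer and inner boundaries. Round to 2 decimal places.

27.48 mm

At z = 5.8 mm: the cylinder: section is a regular 12-gon, circumradius r=4.5 (perimeter = 2·12·4.500·sin(180°/12) = 27.95 mm); the cylinder at (-1, 11.5): section is a regular 12-gon, circumradius r=9 (perimeter = 2·12·9.000·sin(180°/12) = 55.90 mm); the cone at (16, 9) (r1=9→r2=1.5) has section circumradius 6.200 here — a regular 12-gon (perimeter = 2·12·6.200·sin(180°/12) = 38.51 mm); Taking the first minus the rest: starting from the r=4.5 cylinder, the r=9 cylinder at (-1, 11.5) partially overlaps it — only the 6.57 mm² overlap (of its 243.00 mm²) is removed, clipping the outline; the cone at (16, 9) misses the remaining region (no effect) — boundary = 27.48 mm; (rotated 70° about Z; rotation is an isometry so areas/perimeters/island counts are preserved). Overall, the cross-section is a single solid region. Total boundary length (outer) = 27.48 mm.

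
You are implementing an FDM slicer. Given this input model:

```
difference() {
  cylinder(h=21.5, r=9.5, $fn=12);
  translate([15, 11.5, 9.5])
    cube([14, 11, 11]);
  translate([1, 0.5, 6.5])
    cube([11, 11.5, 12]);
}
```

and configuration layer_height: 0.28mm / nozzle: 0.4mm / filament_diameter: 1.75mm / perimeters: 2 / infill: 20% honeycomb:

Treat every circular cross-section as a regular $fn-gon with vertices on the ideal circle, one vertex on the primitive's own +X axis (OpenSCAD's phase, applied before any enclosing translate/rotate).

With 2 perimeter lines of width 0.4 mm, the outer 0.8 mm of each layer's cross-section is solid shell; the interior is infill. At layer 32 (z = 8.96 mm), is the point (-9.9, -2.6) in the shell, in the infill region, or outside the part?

outside

At z = 8.96 mm: the r=9.5 cylinder gives a regular 12-gon of circumradius 9.5 (constant along its height); the cube at (15, 11.5) is absent (z outside [9.5, 20.5]); the cube at (1, 0.5) (footprint 11×11.5) is included at this height; After the difference (first − rest): starting from the r=9.5 cylinder, the 11×11.5 cube at (1, 0.5) partially overlaps it — only the 54.10 mm² overlap (of its 126.50 mm²) is removed, clipping the outline — 1 connected region. Overall, the cross-section is a single solid region. The nearest boundary edge runs (-8.23, -4.75)→(-9.50, 0.00); distance from the point to it = 1.06 mm. The point is not inside any of the regions above, so it lies outside the cross-section (1.06 mm from the nearest boundary).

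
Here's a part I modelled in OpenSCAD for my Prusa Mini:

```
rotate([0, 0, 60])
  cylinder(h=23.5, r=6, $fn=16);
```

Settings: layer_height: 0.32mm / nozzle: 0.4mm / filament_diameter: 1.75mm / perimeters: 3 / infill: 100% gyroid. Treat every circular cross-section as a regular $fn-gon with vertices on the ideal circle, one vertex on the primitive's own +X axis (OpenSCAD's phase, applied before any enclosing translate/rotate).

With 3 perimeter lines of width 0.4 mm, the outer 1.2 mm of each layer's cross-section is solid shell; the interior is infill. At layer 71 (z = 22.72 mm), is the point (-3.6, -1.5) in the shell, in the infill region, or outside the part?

infill

At z = 22.72 mm: the cylinder: section is a regular 16-gon, circumradius r=6; (rotated 60° about Z; rotation is an isometry so areas/perimeters/island counts are preserved). Overall, the cross-section is a single solid region. Undo the 60° rotation: the query point maps to (-3.099, 2.368) in the un-rotated model frame. The nearest boundary edge runs (-4.24, 4.24)→(-5.54, 2.30); distance from the point to it = 1.99 mm. The point is inside the cross-section and 1.99 mm from the nearest boundary — more than the 1.2 mm shell width (3 × 0.4), so it's in the infill interior.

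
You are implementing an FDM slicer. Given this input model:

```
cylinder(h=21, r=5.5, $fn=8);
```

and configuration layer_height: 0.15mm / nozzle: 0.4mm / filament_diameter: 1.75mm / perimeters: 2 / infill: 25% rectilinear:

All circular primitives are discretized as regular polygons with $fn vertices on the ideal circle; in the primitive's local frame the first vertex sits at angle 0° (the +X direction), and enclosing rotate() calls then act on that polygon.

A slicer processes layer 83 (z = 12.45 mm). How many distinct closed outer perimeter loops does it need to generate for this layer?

At z = 12.45 mm: the r=5.5 cylinder gives a regular 8-gon of circumradius 5.5 (constant along its height). The result has 1 disconnected region.

1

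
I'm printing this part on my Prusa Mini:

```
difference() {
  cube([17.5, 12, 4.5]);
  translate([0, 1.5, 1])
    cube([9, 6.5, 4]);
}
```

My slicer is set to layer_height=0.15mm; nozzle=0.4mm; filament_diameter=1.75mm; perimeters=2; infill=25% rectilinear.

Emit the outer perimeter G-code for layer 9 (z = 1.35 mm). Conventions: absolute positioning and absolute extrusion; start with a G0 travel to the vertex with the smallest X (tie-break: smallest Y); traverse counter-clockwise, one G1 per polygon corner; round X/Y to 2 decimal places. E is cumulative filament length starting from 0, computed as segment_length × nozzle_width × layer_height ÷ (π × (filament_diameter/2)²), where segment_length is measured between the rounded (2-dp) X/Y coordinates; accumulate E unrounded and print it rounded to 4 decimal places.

At z = 1.35 mm: the 17.5×12 cube contributes its full rectangle; the cube at (0, 1.5) is present — its section is the full 9×6.5 rectangle; Subtracting the remaining from the first: starting from the 17.5×12 cube, the 9×6.5 cube at (0, 1.5) lies inside it touching the edge (removes its full 58.50 mm²) — 1 connected region. The outline is a single polygon with 8 vertices. Extrusion per mm of travel: 0.4 × 0.15 / (π × 0.875²) = 0.024945. Accumulating E over each segment gives final E = 1.9208.

G0 X0.00 Y0.00 Z1.35
G1 X17.50 Y0.00 E0.4365
G1 X17.50 Y12.00 E0.7359
G1 X0.00 Y12.00 E1.1724
G1 X0.00 Y8.00 E1.2722
G1 X9.00 Y8.00 E1.4967
G1 X9.00 Y1.50 E1.6588
G1 X0.00 Y1.50 E1.8834
G1 X0.00 Y0.00 E1.9208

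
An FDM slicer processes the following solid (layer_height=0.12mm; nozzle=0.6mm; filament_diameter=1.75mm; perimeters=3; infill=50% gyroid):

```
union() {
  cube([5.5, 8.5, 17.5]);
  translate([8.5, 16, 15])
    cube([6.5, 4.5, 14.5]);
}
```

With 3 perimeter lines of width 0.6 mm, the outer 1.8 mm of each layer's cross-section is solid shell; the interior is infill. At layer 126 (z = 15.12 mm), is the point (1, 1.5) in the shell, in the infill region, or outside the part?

shell

At z = 15.12 mm: the cube is present — its section is the full 5.5×8.5 rectangle; the cube at (8.5, 16) (footprint 6.5×4.5) is included at this height; Taking the union: the 2 present regions are separate (no shared area or edge), so areas and boundary lengths simply add and each stays a separate island — 2 connected regions. Overall, the cross-section has 2 separate islands. The nearest boundary edge runs (0.00, 0.00)→(0.00, 8.50); distance from the point to it = 1.00 mm. (Shell/infill is judged within the island containing the point — the largest one.) The point is inside the cross-section, 1.00 mm from the nearest boundary — within the 1.8 mm shell band (3 × 0.6).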